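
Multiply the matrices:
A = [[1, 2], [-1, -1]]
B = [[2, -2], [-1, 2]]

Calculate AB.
[[0, 2], [-1, 0]]

Each entry (i,j) of AB = sum over k of A[i][k]*B[k][j].
(AB)[0][0] = (1)*(2) + (2)*(-1) = 0
(AB)[0][1] = (1)*(-2) + (2)*(2) = 2
(AB)[1][0] = (-1)*(2) + (-1)*(-1) = -1
(AB)[1][1] = (-1)*(-2) + (-1)*(2) = 0
AB = [[0, 2], [-1, 0]]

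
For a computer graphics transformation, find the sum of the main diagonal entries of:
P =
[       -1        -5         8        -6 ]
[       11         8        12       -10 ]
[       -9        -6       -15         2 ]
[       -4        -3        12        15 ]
tr(P) = -1 + 8 - 15 + 15 = 7

The trace of a square matrix is the sum of its diagonal entries.
Diagonal entries of P: P[0][0] = -1, P[1][1] = 8, P[2][2] = -15, P[3][3] = 15.
tr(P) = -1 + 8 - 15 + 15 = 7.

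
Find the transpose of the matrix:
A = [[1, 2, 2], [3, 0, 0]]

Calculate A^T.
[[1, 3], [2, 0], [2, 0]]

The transpose sends entry (i,j) to (j,i); rows become columns.
Row 0 of A: [1, 2, 2] -> column 0 of A^T.
Row 1 of A: [3, 0, 0] -> column 1 of A^T.
A^T = [[1, 3], [2, 0], [2, 0]]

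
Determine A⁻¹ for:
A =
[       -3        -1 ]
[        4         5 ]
det(A) = -11
A⁻¹ =
[    -5/11     -1/11 ]
[     4/11      3/11 ]

For a 2×2 matrix A = [[a, b], [c, d]] with det(A) ≠ 0, A⁻¹ = (1/det(A)) * [[d, -b], [-c, a]].
det(A) = (-3)*(5) - (-1)*(4) = -15 + 4 = -11.
A⁻¹ = (1/-11) * [[5, 1], [-4, -3]].
Dividing each entry by -11 and reducing:
A⁻¹ =
[    -5/11     -1/11 ]
[     4/11      3/11 ]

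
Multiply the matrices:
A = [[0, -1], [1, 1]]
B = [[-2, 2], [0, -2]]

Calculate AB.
[[0, 2], [-2, 0]]

Each entry (i,j) of AB = sum over k of A[i][k]*B[k][j].
(AB)[0][0] = (0)*(-2) + (-1)*(0) = 0
(AB)[0][1] = (0)*(2) + (-1)*(-2) = 2
(AB)[1][0] = (1)*(-2) + (1)*(0) = -2
(AB)[1][1] = (1)*(2) + (1)*(-2) = 0
AB = [[0, 2], [-2, 0]]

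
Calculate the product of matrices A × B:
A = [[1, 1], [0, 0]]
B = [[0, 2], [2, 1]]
[[2, 3], [0, 0]]

Matrix multiplication:
C[0][0] = 1×0 + 1×2 = 2
C[0][1] = 1×2 + 1×1 = 3
C[1][0] = 0×0 + 0×2 = 0
C[1][1] = 0×2 + 0×1 = 0
Result: [[2, 3], [0, 0]]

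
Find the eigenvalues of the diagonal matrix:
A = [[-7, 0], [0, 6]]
λ₁ = -7, λ₂ = 6

The characteristic polynomial of A is det(A - λI) = (-7 - λ)(6 - λ) = 0.
The roots are λ = -7 and λ = 6, so the eigenvalues are the diagonal entries.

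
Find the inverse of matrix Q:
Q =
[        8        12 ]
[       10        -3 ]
det(Q) = -144
Q⁻¹ =
[     1/48      1/12 ]
[     5/72     -1/18 ]

For a 2×2 matrix Q = [[a, b], [c, d]] with det(Q) ≠ 0, Q⁻¹ = (1/det(Q)) * [[d, -b], [-c, a]].
det(Q) = (8)*(-3) - (12)*(10) = -24 - 120 = -144.
Q⁻¹ = (1/-144) * [[-3, -12], [-10, 8]].
Dividing each entry by -144 and reducing:
Q⁻¹ =
[     1/48      1/12 ]
[     5/72     -1/18 ]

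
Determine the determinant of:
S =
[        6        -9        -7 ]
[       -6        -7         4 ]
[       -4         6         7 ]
det(S) = -224

Expand along row 0 (cofactor expansion): det(S) = a*(e*i - f*h) - b*(d*i - f*g) + c*(d*h - e*g), where the 3×3 is [[a, b, c], [d, e, f], [g, h, i]].
Minor M_00 = (-7)*(7) - (4)*(6) = -49 - 24 = -73.
Minor M_01 = (-6)*(7) - (4)*(-4) = -42 + 16 = -26.
Minor M_02 = (-6)*(6) - (-7)*(-4) = -36 - 28 = -64.
det(S) = (6)*(-73) - (-9)*(-26) + (-7)*(-64) = -438 - 234 + 448 = -224.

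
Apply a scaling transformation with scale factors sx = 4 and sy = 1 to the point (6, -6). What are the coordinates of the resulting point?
(24, -6)

Scaling matrix:
[[4, 0], [0, 1]]
Result: (6 × 4, -6 × 1) = (24, -6)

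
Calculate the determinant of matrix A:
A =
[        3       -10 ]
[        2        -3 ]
det(A) = 11

For a 2×2 matrix [[a, b], [c, d]], det = a*d - b*c.
det(A) = (3)*(-3) - (-10)*(2) = -9 + 20 = 11.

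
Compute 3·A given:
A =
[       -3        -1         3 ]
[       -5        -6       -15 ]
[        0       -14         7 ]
3A =
[       -9        -3         9 ]
[      -15       -18       -45 ]
[        0       -42        21 ]

Scalar multiplication is elementwise: (3A)[i][j] = 3 * A[i][j].
  (3A)[0][0] = 3 * (-3) = -9
  (3A)[0][1] = 3 * (-1) = -3
  (3A)[0][2] = 3 * (3) = 9
  (3A)[1][0] = 3 * (-5) = -15
  (3A)[1][1] = 3 * (-6) = -18
  (3A)[1][2] = 3 * (-15) = -45
  (3A)[2][0] = 3 * (0) = 0
  (3A)[2][1] = 3 * (-14) = -42
  (3A)[2][2] = 3 * (7) = 21
3A =
[       -9        -3         9 ]
[      -15       -18       -45 ]
[        0       -42        21 ]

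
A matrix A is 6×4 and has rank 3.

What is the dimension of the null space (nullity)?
1

The rank-nullity theorem for an m×n matrix states:
rank(A) + nullity(A) = n (the number of columns).
Here n = 4 and rank(A) = 3, so nullity(A) = 4 - 3 = 1.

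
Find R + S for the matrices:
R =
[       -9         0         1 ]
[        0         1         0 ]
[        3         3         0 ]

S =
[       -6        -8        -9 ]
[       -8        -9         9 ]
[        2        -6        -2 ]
R + S =
[      -15        -8        -8 ]
[       -8        -8         9 ]
[        5        -3        -2 ]

Matrix addition is elementwise: (R+S)[i][j] = R[i][j] + S[i][j].
  (R+S)[0][0] = (-9) + (-6) = -15
  (R+S)[0][1] = (0) + (-8) = -8
  (R+S)[0][2] = (1) + (-9) = -8
  (R+S)[1][0] = (0) + (-8) = -8
  (R+S)[1][1] = (1) + (-9) = -8
  (R+S)[1][2] = (0) + (9) = 9
  (R+S)[2][0] = (3) + (2) = 5
  (R+S)[2][1] = (3) + (-6) = -3
  (R+S)[2][2] = (0) + (-2) = -2
R + S =
[      -15        -8        -8 ]
[       -8        -8         9 ]
[        5        -3        -2 ]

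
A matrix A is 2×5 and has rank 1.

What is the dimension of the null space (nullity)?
4

The rank-nullity theorem for an m×n matrix states:
rank(A) + nullity(A) = n (the number of columns).
Here n = 5 and rank(A) = 1, so nullity(A) = 5 - 1 = 4.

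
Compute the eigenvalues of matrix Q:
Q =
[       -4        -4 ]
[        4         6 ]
λ = -2, 4

Solve det(Q - λI) = 0. For a 2×2 matrix the characteristic equation is λ² - (trace)λ + det = 0.
trace(Q) = a + d = -4 + 6 = 2.
det(Q) = a*d - b*c = (-4)*(6) - (-4)*(4) = -24 + 16 = -8.
Characteristic equation: λ² - (2)λ + (-8) = 0.
Discriminant = (2)² - 4*(-8) = 4 + 32 = 36.
λ = (2 ± √36) / 2 = (2 ± 6) / 2 = -2, 4.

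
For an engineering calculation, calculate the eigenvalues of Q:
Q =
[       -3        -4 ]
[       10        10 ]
λ = 2, 5

Solve det(Q - λI) = 0. For a 2×2 matrix the characteristic equation is λ² - (trace)λ + det = 0.
trace(Q) = a + d = -3 + 10 = 7.
det(Q) = a*d - b*c = (-3)*(10) - (-4)*(10) = -30 + 40 = 10.
Characteristic equation: λ² - (7)λ + (10) = 0.
Discriminant = (7)² - 4*(10) = 49 - 40 = 9.
λ = (7 ± √9) / 2 = (7 ± 3) / 2 = 2, 5.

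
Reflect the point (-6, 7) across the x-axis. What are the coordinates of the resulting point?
(-6, -7)

Reflection across x-axis: (-6, 7) → (-6, -7)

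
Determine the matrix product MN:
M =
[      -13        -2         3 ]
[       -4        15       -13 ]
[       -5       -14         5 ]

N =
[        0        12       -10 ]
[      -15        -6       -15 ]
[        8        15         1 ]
MN =
[       54       -99       163 ]
[     -329      -333      -198 ]
[      250        99       265 ]

Matrix multiplication: (MN)[i][j] = sum over k of M[i][k] * N[k][j].
  (MN)[0][0] = (-13)*(0) + (-2)*(-15) + (3)*(8) = 54
  (MN)[0][1] = (-13)*(12) + (-2)*(-6) + (3)*(15) = -99
  (MN)[0][2] = (-13)*(-10) + (-2)*(-15) + (3)*(1) = 163
  (MN)[1][0] = (-4)*(0) + (15)*(-15) + (-13)*(8) = -329
  (MN)[1][1] = (-4)*(12) + (15)*(-6) + (-13)*(15) = -333
  (MN)[1][2] = (-4)*(-10) + (15)*(-15) + (-13)*(1) = -198
  (MN)[2][0] = (-5)*(0) + (-14)*(-15) + (5)*(8) = 250
  (MN)[2][1] = (-5)*(12) + (-14)*(-6) + (5)*(15) = 99
  (MN)[2][2] = (-5)*(-10) + (-14)*(-15) + (5)*(1) = 265
MN =
[       54       -99       163 ]
[     -329      -333      -198 ]
[      250        99       265 ]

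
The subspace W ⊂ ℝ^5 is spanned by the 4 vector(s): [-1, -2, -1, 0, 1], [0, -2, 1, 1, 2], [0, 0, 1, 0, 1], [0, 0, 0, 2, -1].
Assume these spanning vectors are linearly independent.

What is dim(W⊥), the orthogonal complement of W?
dim(W⊥) = 1

For any subspace W of ℝ^n, dim(W) + dim(W⊥) = n (the whole-space dimension).
Here the given 4 vectors are linearly independent, so dim(W) = 4.
Thus dim(W⊥) = n - dim(W) = 5 - 4 = 1.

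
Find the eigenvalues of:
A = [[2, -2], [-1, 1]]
λ = 0, 3

Solve det(A - λI) = 0. For a 2×2 matrix this is λ² - (trace)λ + det = 0.
trace(A) = 2 + 1 = 3.
det(A) = (2)*(1) - (-2)*(-1) = 2 - 2 = 0.
Characteristic equation: λ² - (3)λ + (0) = 0.
Discriminant: (3)² - 4*(0) = 9 - 0 = 9.
Roots: λ = (3 ± √9) / 2 = 0, 3.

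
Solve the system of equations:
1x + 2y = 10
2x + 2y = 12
x = 2, y = 4

Use elimination (row reduction):
Equation 1: 1x + 2y = 10.
Equation 2: 2x + 2y = 12.
Multiply Eq1 by 2 and Eq2 by 1: 2x + 4y = 20;  2x + 2y = 12.
Subtract: (-2)y = -8, so y = 4.
Back-substitute into Eq1: 1x + 2*(4) = 10, so x = 2.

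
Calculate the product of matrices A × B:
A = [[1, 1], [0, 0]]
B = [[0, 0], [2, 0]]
[[2, 0], [0, 0]]

Matrix multiplication:
C[0][0] = 1×0 + 1×2 = 2
C[0][1] = 1×0 + 1×0 = 0
C[1][0] = 0×0 + 0×2 = 0
C[1][1] = 0×0 + 0×0 = 0
Result: [[2, 0], [0, 0]]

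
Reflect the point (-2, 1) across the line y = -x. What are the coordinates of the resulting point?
(-1, 2)

Reflection across line y = -x: (-2, 1) → (-1, 2)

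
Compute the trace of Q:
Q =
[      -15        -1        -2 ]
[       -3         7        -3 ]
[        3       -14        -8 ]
tr(Q) = -15 + 7 - 8 = -16

The trace of a square matrix is the sum of its diagonal entries.
Diagonal entries of Q: Q[0][0] = -15, Q[1][1] = 7, Q[2][2] = -8.
tr(Q) = -15 + 7 - 8 = -16.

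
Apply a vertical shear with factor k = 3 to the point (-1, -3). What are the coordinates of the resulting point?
(-1, -6)

Shear matrix for vertical shear with factor k = 3:
[[1, 0], [3, 1]]
Result: (-1, -3) → (-1, -6)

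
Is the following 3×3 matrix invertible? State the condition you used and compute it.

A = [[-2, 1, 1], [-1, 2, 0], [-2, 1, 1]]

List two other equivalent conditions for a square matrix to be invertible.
No, not invertible; det(A) = 0 (two rows are equal, so the rows are linearly dependent). Equivalent conditions (failing for this A): rank(A) < 3; Ax = 0 has non-trivial solutions; 0 is an eigenvalue; the columns are linearly dependent.

To check invertibility, compute det(A).
In this matrix, row 0 and the last row are identical, so one row is a scalar multiple of another and the rows are linearly dependent.
A matrix with linearly dependent rows has det = 0 and is not invertible.
Equivalent failed conditions:
- rank(A) < 3.
- Ax = 0 has non-trivial solutions.
- 0 is an eigenvalue.
- The columns are linearly dependent.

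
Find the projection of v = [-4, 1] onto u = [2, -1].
[-18/5, 9/5]

The projection of v onto u is proj_u(v) = ((v·u) / (u·u)) · u.
v·u = (-4)*(2) + (1)*(-1) = -9.
u·u = (2)*(2) + (-1)*(-1) = 5.
coefficient = -9 / 5 = -9/5.
proj_u(v) = -9/5 · [2, -1] = [-18/5, 9/5].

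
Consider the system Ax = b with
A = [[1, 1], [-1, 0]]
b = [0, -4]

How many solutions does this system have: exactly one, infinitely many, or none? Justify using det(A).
Exactly one solution

Compute det(A) = (1)*(0) - (1)*(-1) = 1.
Because det(A) ≠ 0, A is invertible and Ax = b has a unique solution for every b (here x = A⁻¹ b).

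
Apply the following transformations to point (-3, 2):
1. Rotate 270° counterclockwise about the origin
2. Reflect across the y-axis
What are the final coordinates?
(-2, 3)

Step 1: Rotate 270° → (2, 3)
Step 2: Reflect across the y-axis → (-2, 3)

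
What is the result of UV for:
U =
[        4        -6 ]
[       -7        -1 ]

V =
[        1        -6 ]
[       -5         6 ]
UV =
[       34       -60 ]
[       -2        36 ]

Matrix multiplication: (UV)[i][j] = sum over k of U[i][k] * V[k][j].
  (UV)[0][0] = (4)*(1) + (-6)*(-5) = 34
  (UV)[0][1] = (4)*(-6) + (-6)*(6) = -60
  (UV)[1][0] = (-7)*(1) + (-1)*(-5) = -2
  (UV)[1][1] = (-7)*(-6) + (-1)*(6) = 36
UV =
[       34       -60 ]
[       -2        36 ]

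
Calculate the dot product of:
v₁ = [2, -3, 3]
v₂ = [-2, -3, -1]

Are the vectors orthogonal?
2, No

The dot product is the sum of products of corresponding components.
v₁·v₂ = (2)*(-2) + (-3)*(-3) + (3)*(-1) = -4 + 9 - 3 = 2.
Two vectors are orthogonal iff their dot product is 0; here the dot product is 2, so the vectors are not orthogonal.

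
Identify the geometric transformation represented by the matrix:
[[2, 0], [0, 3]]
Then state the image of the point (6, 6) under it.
non-uniform scaling by (2, 3); image of (6, 6) is (12, 18)

This is diagonal with distinct entries, so it scales the x-axis by 2 and the y-axis by 3.
The matrix [[2, 0], [0, 3]] represents: non-uniform scaling by (2, 3).
Applying it to (6, 6): [2·6 + 0·6, 0·6 + 3·6] = (12, 18).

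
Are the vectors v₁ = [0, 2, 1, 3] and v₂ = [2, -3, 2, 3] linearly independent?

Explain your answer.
Yes, linearly independent

Two vectors are linearly dependent iff one is a scalar multiple of the other.
No single scalar k satisfies v₂ = k·v₁ (the ratios of corresponding entries disagree), so v₁ and v₂ are linearly independent.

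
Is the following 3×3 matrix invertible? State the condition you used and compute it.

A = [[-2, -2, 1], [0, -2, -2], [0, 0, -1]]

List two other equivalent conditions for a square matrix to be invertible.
Yes, invertible; det(A) = -4 ≠ 0. Equivalent conditions: rank(A) = 3; Ax = 0 has only the trivial solution; 0 is not an eigenvalue; the columns of A are linearly independent.

To check invertibility, compute det(A).
The given matrix is triangular, so det(A) equals the product of its diagonal entries = -4 ≠ 0.
Since det(A) ≠ 0, A is invertible.
Equivalent conditions for a square matrix A to be invertible:
- rank(A) = 3 (full rank).
- The homogeneous system Ax = 0 has only the trivial solution x = 0.
- 0 is not an eigenvalue of A.
- The columns (equivalently rows) of A are linearly independent.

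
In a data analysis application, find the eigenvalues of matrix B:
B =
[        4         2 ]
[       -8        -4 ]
λ = 0, 0

Solve det(B - λI) = 0. For a 2×2 matrix the characteristic equation is λ² - (trace)λ + det = 0.
trace(B) = a + d = 4 - 4 = 0.
det(B) = a*d - b*c = (4)*(-4) - (2)*(-8) = -16 + 16 = 0.
Characteristic equation: λ² - (0)λ + (0) = 0.
Discriminant = (0)² - 4*(0) = 0 - 0 = 0.
λ = (0 ± √0) / 2 = (0 ± 0) / 2 = 0, 0.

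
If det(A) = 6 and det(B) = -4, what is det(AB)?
-24

Use the multiplicative property of determinants: det(AB) = det(A)*det(B).
det(AB) = (6)*(-4) = -24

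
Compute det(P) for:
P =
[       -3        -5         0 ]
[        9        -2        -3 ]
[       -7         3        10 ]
det(P) = 378

Expand along row 0 (cofactor expansion): det(P) = a*(e*i - f*h) - b*(d*i - f*g) + c*(d*h - e*g), where the 3×3 is [[a, b, c], [d, e, f], [g, h, i]].
Minor M_00 = (-2)*(10) - (-3)*(3) = -20 + 9 = -11.
Minor M_01 = (9)*(10) - (-3)*(-7) = 90 - 21 = 69.
Minor M_02 = (9)*(3) - (-2)*(-7) = 27 - 14 = 13.
det(P) = (-3)*(-11) - (-5)*(69) + (0)*(13) = 33 + 345 + 0 = 378.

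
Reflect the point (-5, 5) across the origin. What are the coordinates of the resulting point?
(5, -5)

Reflection across origin: (-5, 5) → (5, -5)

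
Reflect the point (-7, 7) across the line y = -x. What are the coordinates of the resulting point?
(-7, 7)

Reflection across line y = -x: (-7, 7) → (-7, 7)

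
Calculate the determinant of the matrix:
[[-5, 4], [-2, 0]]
8

For a 2×2 matrix [[a, b], [c, d]], det = ad - bc
det = (-5)(0) - (4)(-2) = 0 - -8 = 8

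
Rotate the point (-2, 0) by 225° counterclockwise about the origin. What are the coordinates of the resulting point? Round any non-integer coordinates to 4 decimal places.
(1.4142, 1.4142)

Rotation matrix R(θ) = [[cos θ, -sin θ], [sin θ, cos θ]]; for θ = 225°:
R = [[-√2/2, √2/2], [-√2/2, -√2/2]]
Result: R × [-2, 0]ᵀ = [-√2/2·-2 + (√2/2)·0, -√2/2·-2 + (-√2/2)·0]ᵀ = (1.4142, 1.4142)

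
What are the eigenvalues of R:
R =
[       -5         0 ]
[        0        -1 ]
λ = -5, -1

Solve det(R - λI) = 0. For a 2×2 matrix the characteristic equation is λ² - (trace)λ + det = 0.
trace(R) = a + d = -5 - 1 = -6.
det(R) = a*d - b*c = (-5)*(-1) - (0)*(0) = 5 - 0 = 5.
Characteristic equation: λ² - (-6)λ + (5) = 0.
Discriminant = (-6)² - 4*(5) = 36 - 20 = 16.
λ = (-6 ± √16) / 2 = (-6 ± 4) / 2 = -5, -1.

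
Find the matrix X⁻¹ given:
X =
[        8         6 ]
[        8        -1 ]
det(X) = -56
X⁻¹ =
[     1/56      3/28 ]
[      1/7      -1/7 ]

For a 2×2 matrix X = [[a, b], [c, d]] with det(X) ≠ 0, X⁻¹ = (1/det(X)) * [[d, -b], [-c, a]].
det(X) = (8)*(-1) - (6)*(8) = -8 - 48 = -56.
X⁻¹ = (1/-56) * [[-1, -6], [-8, 8]].
Dividing each entry by -56 and reducing:
X⁻¹ =
[     1/56      3/28 ]
[      1/7      -1/7 ]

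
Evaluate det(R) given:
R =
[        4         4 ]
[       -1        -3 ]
det(R) = -8

For a 2×2 matrix [[a, b], [c, d]], det = a*d - b*c.
det(R) = (4)*(-3) - (4)*(-1) = -12 + 4 = -8.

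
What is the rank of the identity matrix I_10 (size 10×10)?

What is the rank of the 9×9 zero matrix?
rank(I_10) = 10, rank(0) = 0

The identity I_10 has 10 columns that are the standard basis vectors e_1, …, e_10. These are linearly independent, so all 10 columns are pivots and rank(I_10) = 10.
The 9×9 zero matrix has every entry zero, so every row is the zero row and there are no pivots; rank(0) = 0.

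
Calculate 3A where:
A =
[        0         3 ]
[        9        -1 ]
3A =
[        0         9 ]
[       27        -3 ]

Scalar multiplication is elementwise: (3A)[i][j] = 3 * A[i][j].
  (3A)[0][0] = 3 * (0) = 0
  (3A)[0][1] = 3 * (3) = 9
  (3A)[1][0] = 3 * (9) = 27
  (3A)[1][1] = 3 * (-1) = -3
3A =
[        0         9 ]
[       27        -3 ]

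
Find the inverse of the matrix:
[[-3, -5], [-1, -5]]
[[-1/2, 1/2], [1/10, -3/10]]

For [[a,b],[c,d]], inverse = (1/det)·[[d,-b],[-c,a]]
det = -3·-5 - -5·-1 = 10
Inverse = (1/10)·[[-5, 5], [1, -3]]
        = [[-1/2, 1/2], [1/10, -3/10]]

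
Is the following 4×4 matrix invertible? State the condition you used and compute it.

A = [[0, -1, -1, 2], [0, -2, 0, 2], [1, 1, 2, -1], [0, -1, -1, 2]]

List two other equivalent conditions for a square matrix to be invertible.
No, not invertible; det(A) = 0 (two rows are equal, so the rows are linearly dependent). Equivalent conditions (failing for this A): rank(A) < 4; Ax = 0 has non-trivial solutions; 0 is an eigenvalue; the columns are linearly dependent.

To check invertibility, compute det(A).
In this matrix, row 0 and the last row are identical, so one row is a scalar multiple of another and the rows are linearly dependent.
A matrix with linearly dependent rows has det = 0 and is not invertible.
Equivalent failed conditions:
- rank(A) < 4.
- Ax = 0 has non-trivial solutions.
- 0 is an eigenvalue.
- The columns are linearly dependent.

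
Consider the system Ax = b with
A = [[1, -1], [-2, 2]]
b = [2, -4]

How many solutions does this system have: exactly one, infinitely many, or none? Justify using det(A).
Infinitely many solutions

det(A) = (1)*(2) - (-1)*(-2) = 0, so A is singular (column 2 is -1 times column 1).
b = [2, -4] = 2 * column 1 of A, so b lies in the column space of A.
A singular matrix whose right-hand side is in its column space gives a 1-parameter family of solutions — infinitely many.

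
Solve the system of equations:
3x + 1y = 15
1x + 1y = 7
x = 4, y = 3

Use elimination (row reduction):
Equation 1: 3x + 1y = 15.
Equation 2: 1x + 1y = 7.
Multiply Eq1 by 1 and Eq2 by 3: 3x + 1y = 15;  3x + 3y = 21.
Subtract: (2)y = 6, so y = 3.
Back-substitute into Eq1: 3x + 1*(3) = 15, so x = 4.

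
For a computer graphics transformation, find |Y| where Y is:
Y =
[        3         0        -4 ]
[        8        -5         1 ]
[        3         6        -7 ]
det(Y) = -165

Expand along row 0 (cofactor expansion): det(Y) = a*(e*i - f*h) - b*(d*i - f*g) + c*(d*h - e*g), where the 3×3 is [[a, b, c], [d, e, f], [g, h, i]].
Minor M_00 = (-5)*(-7) - (1)*(6) = 35 - 6 = 29.
Minor M_01 = (8)*(-7) - (1)*(3) = -56 - 3 = -59.
Minor M_02 = (8)*(6) - (-5)*(3) = 48 + 15 = 63.
det(Y) = (3)*(29) - (0)*(-59) + (-4)*(63) = 87 + 0 - 252 = -165.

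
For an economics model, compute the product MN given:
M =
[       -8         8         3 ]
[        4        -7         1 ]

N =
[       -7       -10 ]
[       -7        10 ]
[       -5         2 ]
MN =
[      -15       166 ]
[       16      -108 ]

Matrix multiplication: (MN)[i][j] = sum over k of M[i][k] * N[k][j].
  (MN)[0][0] = (-8)*(-7) + (8)*(-7) + (3)*(-5) = -15
  (MN)[0][1] = (-8)*(-10) + (8)*(10) + (3)*(2) = 166
  (MN)[1][0] = (4)*(-7) + (-7)*(-7) + (1)*(-5) = 16
  (MN)[1][1] = (4)*(-10) + (-7)*(10) + (1)*(2) = -108
MN =
[      -15       166 ]
[       16      -108 ]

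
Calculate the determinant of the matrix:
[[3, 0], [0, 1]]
3

For a 2×2 matrix [[a, b], [c, d]], det = ad - bc
det = (3)(1) - (0)(0) = 3 - 0 = 3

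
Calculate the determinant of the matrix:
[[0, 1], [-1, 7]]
1

For a 2×2 matrix [[a, b], [c, d]], det = ad - bc
det = (0)(7) - (1)(-1) = 0 - -1 = 1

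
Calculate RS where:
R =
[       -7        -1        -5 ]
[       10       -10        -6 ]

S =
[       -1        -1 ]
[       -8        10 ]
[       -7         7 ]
RS =
[       50       -38 ]
[      112      -152 ]

Matrix multiplication: (RS)[i][j] = sum over k of R[i][k] * S[k][j].
  (RS)[0][0] = (-7)*(-1) + (-1)*(-8) + (-5)*(-7) = 50
  (RS)[0][1] = (-7)*(-1) + (-1)*(10) + (-5)*(7) = -38
  (RS)[1][0] = (10)*(-1) + (-10)*(-8) + (-6)*(-7) = 112
  (RS)[1][1] = (10)*(-1) + (-10)*(10) + (-6)*(7) = -152
RS =
[       50       -38 ]
[      112      -152 ]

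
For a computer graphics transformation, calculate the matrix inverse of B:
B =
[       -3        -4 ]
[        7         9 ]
det(B) = 1
B⁻¹ =
[        9         4 ]
[       -7        -3 ]

For a 2×2 matrix B = [[a, b], [c, d]] with det(B) ≠ 0, B⁻¹ = (1/det(B)) * [[d, -b], [-c, a]].
det(B) = (-3)*(9) - (-4)*(7) = -27 + 28 = 1.
B⁻¹ = (1/1) * [[9, 4], [-7, -3]].
Dividing each entry by 1 and reducing:
B⁻¹ =
[        9         4 ]
[       -7        -3 ]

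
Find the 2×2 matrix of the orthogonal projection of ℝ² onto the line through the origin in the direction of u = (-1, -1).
[[1/2, 1/2], [1/2, 1/2]]

The orthogonal projection onto the line spanned by a nonzero vector u = (a, b) has matrix P = (u uᵀ) / (uᵀ u) = (1/(a² + b²)) · [[a², ab], [ab, b²]].
Here u = (-1, -1), so a² + b² = 1 + 1 = 2.
P = (1/2) · [[1, 1], [1, 1]] = [[1/2, 1/2], [1/2, 1/2]].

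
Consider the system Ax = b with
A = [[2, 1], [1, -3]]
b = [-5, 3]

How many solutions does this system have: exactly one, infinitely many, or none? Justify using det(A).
Exactly one solution

Compute det(A) = (2)*(-3) - (1)*(1) = -7.
Because det(A) ≠ 0, A is invertible and Ax = b has a unique solution for every b (here x = A⁻¹ b).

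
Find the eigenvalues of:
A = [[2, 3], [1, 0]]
λ = -1, 3

Solve det(A - λI) = 0. For a 2×2 matrix this is λ² - (trace)λ + det = 0.
trace(A) = 2 + 0 = 2.
det(A) = (2)*(0) - (3)*(1) = 0 - 3 = -3.
Characteristic equation: λ² - (2)λ + (-3) = 0.
Discriminant: (2)² - 4*(-3) = 4 + 12 = 16.
Roots: λ = (2 ± √16) / 2 = -1, 3.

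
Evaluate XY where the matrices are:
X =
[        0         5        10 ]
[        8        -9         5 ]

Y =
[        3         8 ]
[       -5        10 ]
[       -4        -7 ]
XY =
[      -65       -20 ]
[       49       -61 ]

Matrix multiplication: (XY)[i][j] = sum over k of X[i][k] * Y[k][j].
  (XY)[0][0] = (0)*(3) + (5)*(-5) + (10)*(-4) = -65
  (XY)[0][1] = (0)*(8) + (5)*(10) + (10)*(-7) = -20
  (XY)[1][0] = (8)*(3) + (-9)*(-5) + (5)*(-4) = 49
  (XY)[1][1] = (8)*(8) + (-9)*(10) + (5)*(-7) = -61
XY =
[      -65       -20 ]
[       49       -61 ]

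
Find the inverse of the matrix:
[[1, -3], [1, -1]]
[[-1/2, 3/2], [-1/2, 1/2]]

For [[a,b],[c,d]], inverse = (1/det)·[[d,-b],[-c,a]]
det = 1·-1 - -3·1 = 2
Inverse = (1/2)·[[-1, 3], [-1, 1]]
        = [[-1/2, 3/2], [-1/2, 1/2]]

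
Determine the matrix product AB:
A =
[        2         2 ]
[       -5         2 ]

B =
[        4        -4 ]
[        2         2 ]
AB =
[       12        -4 ]
[      -16        24 ]

Matrix multiplication: (AB)[i][j] = sum over k of A[i][k] * B[k][j].
  (AB)[0][0] = (2)*(4) + (2)*(2) = 12
  (AB)[0][1] = (2)*(-4) + (2)*(2) = -4
  (AB)[1][0] = (-5)*(4) + (2)*(2) = -16
  (AB)[1][1] = (-5)*(-4) + (2)*(2) = 24
AB =
[       12        -4 ]
[      -16        24 ]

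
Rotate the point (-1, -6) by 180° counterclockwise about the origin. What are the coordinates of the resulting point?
(1, 6)

Rotation matrix R(θ) = [[cos θ, -sin θ], [sin θ, cos θ]]; for θ = 180°:
R = [[-1, 0], [0, -1]]
Result: R × [-1, -6]ᵀ = [-1·-1 + (0)·-6, 0·-1 + (-1)·-6]ᵀ = (1, 6)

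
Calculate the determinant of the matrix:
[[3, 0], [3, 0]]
0

For a 2×2 matrix [[a, b], [c, d]], det = ad - bc
det = (3)(0) - (0)(3) = 0 - 0 = 0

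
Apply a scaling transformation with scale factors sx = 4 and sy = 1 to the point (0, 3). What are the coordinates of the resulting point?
(0, 3)

Scaling matrix:
[[4, 0], [0, 1]]
Result: (0 × 4, 3 × 1) = (0, 3)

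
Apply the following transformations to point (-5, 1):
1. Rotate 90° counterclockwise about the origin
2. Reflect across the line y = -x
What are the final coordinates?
(5, 1)

Step 1: Rotate 90° → (-1, -5)
Step 2: Reflect across the line y = -x → (5, 1)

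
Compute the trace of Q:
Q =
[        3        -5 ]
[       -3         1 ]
tr(Q) = 3 + 1 = 4

The trace of a square matrix is the sum of its diagonal entries.
Diagonal entries of Q: Q[0][0] = 3, Q[1][1] = 1.
tr(Q) = 3 + 1 = 4.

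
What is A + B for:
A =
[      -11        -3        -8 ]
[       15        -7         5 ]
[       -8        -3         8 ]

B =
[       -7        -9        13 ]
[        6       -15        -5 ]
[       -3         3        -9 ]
A + B =
[      -18       -12         5 ]
[       21       -22         0 ]
[      -11         0        -1 ]

Matrix addition is elementwise: (A+B)[i][j] = A[i][j] + B[i][j].
  (A+B)[0][0] = (-11) + (-7) = -18
  (A+B)[0][1] = (-3) + (-9) = -12
  (A+B)[0][2] = (-8) + (13) = 5
  (A+B)[1][0] = (15) + (6) = 21
  (A+B)[1][1] = (-7) + (-15) = -22
  (A+B)[1][2] = (5) + (-5) = 0
  (A+B)[2][0] = (-8) + (-3) = -11
  (A+B)[2][1] = (-3) + (3) = 0
  (A+B)[2][2] = (8) + (-9) = -1
A + B =
[      -18       -12         5 ]
[       21       -22         0 ]
[      -11         0        -1 ]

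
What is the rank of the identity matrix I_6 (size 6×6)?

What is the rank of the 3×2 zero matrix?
rank(I_6) = 6, rank(0) = 0

The identity I_6 has 6 columns that are the standard basis vectors e_1, …, e_6. These are linearly independent, so all 6 columns are pivots and rank(I_6) = 6.
The 3×2 zero matrix has every entry zero, so every row is the zero row and there are no pivots; rank(0) = 0.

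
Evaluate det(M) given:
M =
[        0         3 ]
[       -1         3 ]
det(M) = 3

For a 2×2 matrix [[a, b], [c, d]], det = a*d - b*c.
det(M) = (0)*(3) - (3)*(-1) = 0 + 3 = 3.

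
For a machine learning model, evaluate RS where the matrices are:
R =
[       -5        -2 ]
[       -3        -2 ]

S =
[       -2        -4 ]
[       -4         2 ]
RS =
[       18        16 ]
[       14         8 ]

Matrix multiplication: (RS)[i][j] = sum over k of R[i][k] * S[k][j].
  (RS)[0][0] = (-5)*(-2) + (-2)*(-4) = 18
  (RS)[0][1] = (-5)*(-4) + (-2)*(2) = 16
  (RS)[1][0] = (-3)*(-2) + (-2)*(-4) = 14
  (RS)[1][1] = (-3)*(-4) + (-2)*(2) = 8
RS =
[       18        16 ]
[       14         8 ]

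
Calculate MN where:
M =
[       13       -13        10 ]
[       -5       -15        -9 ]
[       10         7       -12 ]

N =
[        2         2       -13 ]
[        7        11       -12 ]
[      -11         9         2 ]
MN =
[     -175       -27         7 ]
[      -16      -256       227 ]
[      201       -11      -238 ]

Matrix multiplication: (MN)[i][j] = sum over k of M[i][k] * N[k][j].
  (MN)[0][0] = (13)*(2) + (-13)*(7) + (10)*(-11) = -175
  (MN)[0][1] = (13)*(2) + (-13)*(11) + (10)*(9) = -27
  (MN)[0][2] = (13)*(-13) + (-13)*(-12) + (10)*(2) = 7
  (MN)[1][0] = (-5)*(2) + (-15)*(7) + (-9)*(-11) = -16
  (MN)[1][1] = (-5)*(2) + (-15)*(11) + (-9)*(9) = -256
  (MN)[1][2] = (-5)*(-13) + (-15)*(-12) + (-9)*(2) = 227
  (MN)[2][0] = (10)*(2) + (7)*(7) + (-12)*(-11) = 201
  (MN)[2][1] = (10)*(2) + (7)*(11) + (-12)*(9) = -11
  (MN)[2][2] = (10)*(-13) + (7)*(-12) + (-12)*(2) = -238
MN =
[     -175       -27         7 ]
[      -16      -256       227 ]
[      201       -11      -238 ]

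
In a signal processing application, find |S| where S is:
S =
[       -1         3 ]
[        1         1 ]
det(S) = -4

For a 2×2 matrix [[a, b], [c, d]], det = a*d - b*c.
det(S) = (-1)*(1) - (3)*(1) = -1 - 3 = -4.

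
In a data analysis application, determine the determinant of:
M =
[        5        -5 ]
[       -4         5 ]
det(M) = 5

For a 2×2 matrix [[a, b], [c, d]], det = a*d - b*c.
det(M) = (5)*(5) - (-5)*(-4) = 25 - 20 = 5.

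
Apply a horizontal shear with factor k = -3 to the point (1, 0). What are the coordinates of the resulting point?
(1, 0)

Shear matrix for horizontal shear with factor k = -3:
[[1, -3], [0, 1]]
Result: (1, 0) → (1, 0)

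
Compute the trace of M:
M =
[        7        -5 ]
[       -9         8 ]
tr(M) = 7 + 8 = 15

The trace of a square matrix is the sum of its diagonal entries.
Diagonal entries of M: M[0][0] = 7, M[1][1] = 8.
tr(M) = 7 + 8 = 15.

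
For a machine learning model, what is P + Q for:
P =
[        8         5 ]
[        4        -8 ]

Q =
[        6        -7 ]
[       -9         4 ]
P + Q =
[       14        -2 ]
[       -5        -4 ]

Matrix addition is elementwise: (P+Q)[i][j] = P[i][j] + Q[i][j].
  (P+Q)[0][0] = (8) + (6) = 14
  (P+Q)[0][1] = (5) + (-7) = -2
  (P+Q)[1][0] = (4) + (-9) = -5
  (P+Q)[1][1] = (-8) + (4) = -4
P + Q =
[       14        -2 ]
[       -5        -4 ]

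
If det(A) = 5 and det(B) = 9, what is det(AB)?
45

Use the multiplicative property of determinants: det(AB) = det(A)*det(B).
det(AB) = (5)*(9) = 45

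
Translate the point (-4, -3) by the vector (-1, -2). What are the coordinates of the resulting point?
(-5, -5)

Translation by (-1, -2):
x' = -4 + -1 = -5
y' = -3 + -2 = -5
Homogeneous matrix: [[1, 0, -1], [0, 1, -2], [0, 0, 1]]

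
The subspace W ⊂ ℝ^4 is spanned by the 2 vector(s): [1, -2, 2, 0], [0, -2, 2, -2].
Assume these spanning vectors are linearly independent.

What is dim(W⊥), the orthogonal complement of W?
dim(W⊥) = 2

For any subspace W of ℝ^n, dim(W) + dim(W⊥) = n (the whole-space dimension).
Here the given 2 vectors are linearly independent, so dim(W) = 2.
Thus dim(W⊥) = n - dim(W) = 4 - 2 = 2.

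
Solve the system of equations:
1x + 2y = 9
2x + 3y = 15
x = 3, y = 3

Use elimination (row reduction):
Equation 1: 1x + 2y = 9.
Equation 2: 2x + 3y = 15.
Multiply Eq1 by 2 and Eq2 by 1: 2x + 4y = 18;  2x + 3y = 15.
Subtract: (-1)y = -3, so y = 3.
Back-substitute into Eq1: 1x + 2*(3) = 9, so x = 3.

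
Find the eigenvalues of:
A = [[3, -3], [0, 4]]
λ = 3, 4

Solve det(A - λI) = 0. For a 2×2 matrix this is λ² - (trace)λ + det = 0.
trace(A) = 3 + 4 = 7.
det(A) = (3)*(4) - (-3)*(0) = 12 - 0 = 12.
Characteristic equation: λ² - (7)λ + (12) = 0.
Discriminant: (7)² - 4*(12) = 49 - 48 = 1.
Roots: λ = (7 ± √1) / 2 = 3, 4.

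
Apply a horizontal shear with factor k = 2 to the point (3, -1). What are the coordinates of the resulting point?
(1, -1)

Shear matrix for horizontal shear with factor k = 2:
[[1, 2], [0, 1]]
Result: (3, -1) → (1, -1)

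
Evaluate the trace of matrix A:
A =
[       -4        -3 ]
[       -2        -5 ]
tr(A) = -4 - 5 = -9

The trace of a square matrix is the sum of its diagonal entries.
Diagonal entries of A: A[0][0] = -4, A[1][1] = -5.
tr(A) = -4 - 5 = -9.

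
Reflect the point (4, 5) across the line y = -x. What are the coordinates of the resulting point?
(-5, -4)

Reflection across line y = -x: (4, 5) → (-5, -4)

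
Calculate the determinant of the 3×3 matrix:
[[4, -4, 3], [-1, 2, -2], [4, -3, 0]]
-7

Expansion along first row:
det = 4·det([[2,-2],[-3,0]]) - -4·det([[-1,-2],[4,0]]) + 3·det([[-1,2],[4,-3]])
    = 4·(2·0 - -2·-3) - -4·(-1·0 - -2·4) + 3·(-1·-3 - 2·4)
    = 4·-6 - -4·8 + 3·-5
    = -24 + 32 + -15 = -7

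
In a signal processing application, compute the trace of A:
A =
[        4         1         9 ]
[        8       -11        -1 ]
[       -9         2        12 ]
tr(A) = 4 - 11 + 12 = 5

The trace of a square matrix is the sum of its diagonal entries.
Diagonal entries of A: A[0][0] = 4, A[1][1] = -11, A[2][2] = 12.
tr(A) = 4 - 11 + 12 = 5.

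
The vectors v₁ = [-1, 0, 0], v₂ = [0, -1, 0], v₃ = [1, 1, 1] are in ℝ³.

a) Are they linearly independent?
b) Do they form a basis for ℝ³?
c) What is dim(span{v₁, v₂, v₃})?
Yes independent, yes basis, dim = 3

Stack v₁, v₂, v₃ as rows of a 3×3 matrix.
[[-1, 0, 0]; [0, -1, 0]; [1, 1, 1]] is already lower triangular with nonzero diagonal entries (-1, -1, 1), so its determinant is the product of the diagonal entries, det = (-1)·(-1)·(1) = 1 ≠ 0, and the rows are linearly independent.
Three linearly independent vectors in ℝ³ form a basis for ℝ³, so dim(span{v₁,v₂,v₃}) = 3.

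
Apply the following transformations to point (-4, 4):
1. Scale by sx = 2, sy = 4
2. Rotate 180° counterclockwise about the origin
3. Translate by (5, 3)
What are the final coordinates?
(13, -13)

Step 1: Scale → (-8, 16)
Step 2: Rotate 180° → (8, -16)
Step 3: Translate → (13, -13)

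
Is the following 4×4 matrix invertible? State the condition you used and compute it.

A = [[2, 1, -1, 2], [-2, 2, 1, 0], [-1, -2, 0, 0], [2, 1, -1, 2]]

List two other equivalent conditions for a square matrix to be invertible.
No, not invertible; det(A) = 0 (two rows are equal, so the rows are linearly dependent). Equivalent conditions (failing for this A): rank(A) < 4; Ax = 0 has non-trivial solutions; 0 is an eigenvalue; the columns are linearly dependent.

To check invertibility, compute det(A).
In this matrix, row 0 and the last row are identical, so one row is a scalar multiple of another and the rows are linearly dependent.
A matrix with linearly dependent rows has det = 0 and is not invertible.
Equivalent failed conditions:
- rank(A) < 4.
- Ax = 0 has non-trivial solutions.
- 0 is an eigenvalue.
- The columns are linearly dependent.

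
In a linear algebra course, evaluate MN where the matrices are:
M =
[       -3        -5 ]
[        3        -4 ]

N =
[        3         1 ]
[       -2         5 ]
MN =
[        1       -28 ]
[       17       -17 ]

Matrix multiplication: (MN)[i][j] = sum over k of M[i][k] * N[k][j].
  (MN)[0][0] = (-3)*(3) + (-5)*(-2) = 1
  (MN)[0][1] = (-3)*(1) + (-5)*(5) = -28
  (MN)[1][0] = (3)*(3) + (-4)*(-2) = 17
  (MN)[1][1] = (3)*(1) + (-4)*(5) = -17
MN =
[        1       -28 ]
[       17       -17 ]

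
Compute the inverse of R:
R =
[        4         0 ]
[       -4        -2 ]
det(R) = -8
R⁻¹ =
[      1/4         0 ]
[     -1/2      -1/2 ]

For a 2×2 matrix R = [[a, b], [c, d]] with det(R) ≠ 0, R⁻¹ = (1/det(R)) * [[d, -b], [-c, a]].
det(R) = (4)*(-2) - (0)*(-4) = -8 - 0 = -8.
R⁻¹ = (1/-8) * [[-2, 0], [4, 4]].
Dividing each entry by -8 and reducing:
R⁻¹ =
[      1/4         0 ]
[     -1/2      -1/2 ]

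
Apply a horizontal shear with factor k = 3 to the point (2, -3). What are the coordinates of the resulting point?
(-7, -3)

Shear matrix for horizontal shear with factor k = 3:
[[1, 3], [0, 1]]
Result: (2, -3) → (-7, -3)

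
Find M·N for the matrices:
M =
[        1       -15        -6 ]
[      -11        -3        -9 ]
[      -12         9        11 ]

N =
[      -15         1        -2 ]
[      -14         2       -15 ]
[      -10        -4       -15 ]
MN =
[      255        -5       313 ]
[      297        19       202 ]
[      -56       -38      -276 ]

Matrix multiplication: (MN)[i][j] = sum over k of M[i][k] * N[k][j].
  (MN)[0][0] = (1)*(-15) + (-15)*(-14) + (-6)*(-10) = 255
  (MN)[0][1] = (1)*(1) + (-15)*(2) + (-6)*(-4) = -5
  (MN)[0][2] = (1)*(-2) + (-15)*(-15) + (-6)*(-15) = 313
  (MN)[1][0] = (-11)*(-15) + (-3)*(-14) + (-9)*(-10) = 297
  (MN)[1][1] = (-11)*(1) + (-3)*(2) + (-9)*(-4) = 19
  (MN)[1][2] = (-11)*(-2) + (-3)*(-15) + (-9)*(-15) = 202
  (MN)[2][0] = (-12)*(-15) + (9)*(-14) + (11)*(-10) = -56
  (MN)[2][1] = (-12)*(1) + (9)*(2) + (11)*(-4) = -38
  (MN)[2][2] = (-12)*(-2) + (9)*(-15) + (11)*(-15) = -276
MN =
[      255        -5       313 ]
[      297        19       202 ]
[      -56       -38      -276 ]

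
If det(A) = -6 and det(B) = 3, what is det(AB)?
-18

Use the multiplicative property of determinants: det(AB) = det(A)*det(B).
det(AB) = (-6)*(3) = -18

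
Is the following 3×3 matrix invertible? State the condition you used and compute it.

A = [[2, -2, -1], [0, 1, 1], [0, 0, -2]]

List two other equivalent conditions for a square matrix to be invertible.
Yes, invertible; det(A) = -4 ≠ 0. Equivalent conditions: rank(A) = 3; Ax = 0 has only the trivial solution; 0 is not an eigenvalue; the columns of A are linearly independent.

To check invertibility, compute det(A).
The given matrix is triangular, so det(A) equals the product of its diagonal entries = -4 ≠ 0.
Since det(A) ≠ 0, A is invertible.
Equivalent conditions for a square matrix A to be invertible:
- rank(A) = 3 (full rank).
- The homogeneous system Ax = 0 has only the trivial solution x = 0.
- 0 is not an eigenvalue of A.
- The columns (equivalently rows) of A are linearly independent.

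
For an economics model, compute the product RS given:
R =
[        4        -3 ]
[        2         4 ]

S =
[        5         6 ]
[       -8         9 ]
RS =
[       44        -3 ]
[      -22        48 ]

Matrix multiplication: (RS)[i][j] = sum over k of R[i][k] * S[k][j].
  (RS)[0][0] = (4)*(5) + (-3)*(-8) = 44
  (RS)[0][1] = (4)*(6) + (-3)*(9) = -3
  (RS)[1][0] = (2)*(5) + (4)*(-8) = -22
  (RS)[1][1] = (2)*(6) + (4)*(9) = 48
RS =
[       44        -3 ]
[      -22        48 ]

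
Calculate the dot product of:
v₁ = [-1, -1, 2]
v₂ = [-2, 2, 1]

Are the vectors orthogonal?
2, No

The dot product is the sum of products of corresponding components.
v₁·v₂ = (-1)*(-2) + (-1)*(2) + (2)*(1) = 2 - 2 + 2 = 2.
Two vectors are orthogonal iff their dot product is 0; here the dot product is 2, so the vectors are not orthogonal.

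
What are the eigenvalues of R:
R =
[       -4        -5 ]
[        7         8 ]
λ = 1, 3

Solve det(R - λI) = 0. For a 2×2 matrix the characteristic equation is λ² - (trace)λ + det = 0.
trace(R) = a + d = -4 + 8 = 4.
det(R) = a*d - b*c = (-4)*(8) - (-5)*(7) = -32 + 35 = 3.
Characteristic equation: λ² - (4)λ + (3) = 0.
Discriminant = (4)² - 4*(3) = 16 - 12 = 4.
λ = (4 ± √4) / 2 = (4 ± 2) / 2 = 1, 3.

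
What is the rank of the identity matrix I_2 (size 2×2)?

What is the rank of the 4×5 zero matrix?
rank(I_2) = 2, rank(0) = 0

The identity I_2 has 2 columns that are the standard basis vectors e_1, …, e_2. These are linearly independent, so all 2 columns are pivots and rank(I_2) = 2.
The 4×5 zero matrix has every entry zero, so every row is the zero row and there are no pivots; rank(0) = 0.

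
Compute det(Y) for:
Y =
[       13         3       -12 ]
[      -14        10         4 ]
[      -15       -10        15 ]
det(Y) = -560

Expand along row 0 (cofactor expansion): det(Y) = a*(e*i - f*h) - b*(d*i - f*g) + c*(d*h - e*g), where the 3×3 is [[a, b, c], [d, e, f], [g, h, i]].
Minor M_00 = (10)*(15) - (4)*(-10) = 150 + 40 = 190.
Minor M_01 = (-14)*(15) - (4)*(-15) = -210 + 60 = -150.
Minor M_02 = (-14)*(-10) - (10)*(-15) = 140 + 150 = 290.
det(Y) = (13)*(190) - (3)*(-150) + (-12)*(290) = 2470 + 450 - 3480 = -560.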